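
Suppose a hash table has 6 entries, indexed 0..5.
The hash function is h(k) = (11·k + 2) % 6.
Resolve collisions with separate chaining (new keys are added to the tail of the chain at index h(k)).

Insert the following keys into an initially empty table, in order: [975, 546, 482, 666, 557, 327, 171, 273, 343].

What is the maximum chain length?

975 -> bucket 5
546 -> bucket 2
482 -> bucket 0
666 -> bucket 2 (collision)
557 -> bucket 3
327 -> bucket 5 (collision)
171 -> bucket 5 (collision)
273 -> bucket 5 (collision)
343 -> bucket 1
Final buckets:
0: 482
1: 343
2: 546 -> 666
3: 557
4: -
5: 975 -> 327 -> 171 -> 273

4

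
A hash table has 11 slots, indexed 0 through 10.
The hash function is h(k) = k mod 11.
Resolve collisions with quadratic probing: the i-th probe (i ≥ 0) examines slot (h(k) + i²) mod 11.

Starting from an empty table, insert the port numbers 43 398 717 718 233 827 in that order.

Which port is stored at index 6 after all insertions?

233

43: h=10 -> slot 10
398: h=2 -> slot 2
717: h=2, probe 2,3 -> slot 3
718: h=3, probe 3,4 -> slot 4
233: h=2, probe 2,3,6 -> slot 6
827: h=2, probe 2,3,6,0 -> slot 0
Table: [827, —, 398, 717, 718, —, 233, —, —, —, 43]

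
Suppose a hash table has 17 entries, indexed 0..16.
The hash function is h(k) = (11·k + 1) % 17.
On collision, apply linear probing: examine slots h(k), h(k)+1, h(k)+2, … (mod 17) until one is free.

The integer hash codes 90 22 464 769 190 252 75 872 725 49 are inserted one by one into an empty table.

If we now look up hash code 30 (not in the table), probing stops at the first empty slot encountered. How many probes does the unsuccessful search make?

Insert 90: h=5, slot 5 empty -> index 5.
Insert 22: h=5, slot 5 occupied -> index 6.
Insert 464: h=5, slots 5,6 occupied -> index 7.
Insert 769: h=11, slot 11 empty -> index 11.
Insert 190: h=0, slot 0 empty -> index 0.
Insert 252: h=2, slot 2 empty -> index 2.
Insert 75: h=10, slot 10 empty -> index 10.
Insert 872: h=5, slots 5,6,7 occupied -> index 8.
Insert 725: h=3, slot 3 empty -> index 3.
Insert 49: h=13, slot 13 empty -> index 13.
Table: [190, ., 252, 725, ., 90, 22, 464, 872, ., 75, 769, ., 49, ., ., .]
Lookup 30: h=8, probe 8,9 → slot 9 empty, not found.

2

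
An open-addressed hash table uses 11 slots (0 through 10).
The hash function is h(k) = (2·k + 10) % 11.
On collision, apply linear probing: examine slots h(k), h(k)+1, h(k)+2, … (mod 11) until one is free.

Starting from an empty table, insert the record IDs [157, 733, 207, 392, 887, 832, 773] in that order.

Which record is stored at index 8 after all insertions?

157: h=5 -> slot 5
733: h=2 -> slot 2
207: h=6 -> slot 6
392: h=2, probe 2,3 -> slot 3
887: h=2, probe 2,3,4 -> slot 4
832: h=2, probe 2,3,4,5,6,7 -> slot 7
773: h=5, probe 5,6,7,8 -> slot 8
Table: [∅, ∅, 733, 392, 887, 157, 207, 832, 773, ∅, ∅]

773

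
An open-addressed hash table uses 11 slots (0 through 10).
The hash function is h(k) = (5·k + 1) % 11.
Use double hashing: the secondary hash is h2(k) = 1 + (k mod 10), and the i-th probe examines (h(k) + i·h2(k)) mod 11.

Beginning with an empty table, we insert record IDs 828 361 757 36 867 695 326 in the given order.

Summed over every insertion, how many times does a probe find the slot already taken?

828: h=5 -> slot 5
361: h=2 -> slot 2
757: h=2, h2=8, probe 2,10 -> slot 10
36: h=5, h2=7, probe 5,1 -> slot 1
867: h=2, h2=8, probe 2,10,7 -> slot 7
695: h=0 -> slot 0
326: h=3 -> slot 3
Table: [695, 36, 361, 326, ., 828, ., 867, ., ., 757]

4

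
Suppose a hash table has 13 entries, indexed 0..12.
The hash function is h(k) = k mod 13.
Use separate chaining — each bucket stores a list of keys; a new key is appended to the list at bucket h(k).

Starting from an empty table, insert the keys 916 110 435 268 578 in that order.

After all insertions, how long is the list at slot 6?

Insert 916: h=6, bucket 6 empty -> new chain.
Insert 110: h=6, bucket 6 nonempty -> append to chain.
Insert 435: h=6, bucket 6 nonempty -> append to chain.
Insert 268: h=8, bucket 8 empty -> new chain.
Insert 578: h=6, bucket 6 nonempty -> append to chain.
Final buckets:
0: _
1: _
2: _
3: _
4: _
5: _
6: 916 -> 110 -> 435 -> 578
7: _
8: 268
9: _
10: _
11: _
12: _

4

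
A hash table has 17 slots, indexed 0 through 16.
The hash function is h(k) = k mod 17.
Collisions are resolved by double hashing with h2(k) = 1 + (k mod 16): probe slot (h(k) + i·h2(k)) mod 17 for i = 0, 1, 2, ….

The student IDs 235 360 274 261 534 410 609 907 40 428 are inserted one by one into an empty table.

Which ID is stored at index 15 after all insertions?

Insert 235: h=14, slot 14 empty => index 14.
Insert 360: h=3, slot 3 empty => index 3.
Insert 274: h=2, slot 2 empty => index 2.
Insert 261: h=6, slot 6 empty => index 6.
Insert 534: h=7, slot 7 empty => index 7.
Insert 410: h=2, h2=11, slot 2 occupied => index 13.
Insert 609: h=14, h2=2, slot 14 occupied => index 16.
Insert 907: h=6, h2=12, slot 6 occupied => index 1.
Insert 40: h=6, h2=9, slot 6 occupied => index 15.
Insert 428: h=3, h2=13, slots 3,16 occupied => index 12.
Table: [—, 907, 274, 360, —, —, 261, 534, —, —, —, —, 428, 410, 235, 40, 609]

40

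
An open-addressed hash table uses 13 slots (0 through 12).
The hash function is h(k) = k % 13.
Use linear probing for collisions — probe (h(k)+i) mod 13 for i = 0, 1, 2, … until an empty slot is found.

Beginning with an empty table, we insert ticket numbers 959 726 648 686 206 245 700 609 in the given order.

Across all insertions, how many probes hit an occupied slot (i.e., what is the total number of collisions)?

22

Insert 959: h=10, slot 10 empty → index 10.
Insert 726: h=11, slot 11 empty → index 11.
Insert 648: h=11, slot 11 occupied → index 12.
Insert 686: h=10, slots 10,11,12 occupied → index 0.
Insert 206: h=11, slots 11,12,0 occupied → index 1.
Insert 245: h=11, slots 11,12,0,1 occupied → index 2.
Insert 700: h=11, slots 11,12,0,1,2 occupied → index 3.
Insert 609: h=11, slots 11,12,0,1,2,3 occupied → index 4.
Table: [686, 206, 245, 700, 609, ., ., ., ., ., 959, 726, 648]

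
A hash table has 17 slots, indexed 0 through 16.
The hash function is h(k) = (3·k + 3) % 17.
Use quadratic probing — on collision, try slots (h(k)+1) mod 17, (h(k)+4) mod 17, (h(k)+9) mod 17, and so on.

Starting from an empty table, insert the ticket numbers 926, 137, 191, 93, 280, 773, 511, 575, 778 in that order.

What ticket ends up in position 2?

773

Insert 926: h=10, slot 10 empty => index 10.
Insert 137: h=6, slot 6 empty => index 6.
Insert 191: h=15, slot 15 empty => index 15.
Insert 93: h=10, slot 10 occupied => index 11.
Insert 280: h=10, slots 10,11 occupied => index 14.
Insert 773: h=10, slots 10,11,14 occupied => index 2.
Insert 511: h=6, slot 6 occupied => index 7.
Insert 575: h=11, slot 11 occupied => index 12.
Insert 778: h=8, slot 8 empty => index 8.
Table: [—, —, 773, —, —, —, 137, 511, 778, —, 926, 93, 575, —, 280, 191, —]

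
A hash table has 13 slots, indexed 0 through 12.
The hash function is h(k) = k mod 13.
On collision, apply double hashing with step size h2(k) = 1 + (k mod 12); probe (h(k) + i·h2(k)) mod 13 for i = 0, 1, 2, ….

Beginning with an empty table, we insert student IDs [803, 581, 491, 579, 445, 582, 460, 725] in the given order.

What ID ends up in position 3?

803: h=10 => slot 10
581: h=9 => slot 9
491: h=10, h2=12, probe 10,9,8 => slot 8
579: h=7 => slot 7
445: h=3 => slot 3
582: h=10, h2=7, probe 10,4 => slot 4
460: h=5 => slot 5
725: h=10, h2=6, probe 10,3,9,2 => slot 2
Table: [∅, ∅, 725, 445, 582, 460, ∅, 579, 491, 581, 803, ∅, ∅]

445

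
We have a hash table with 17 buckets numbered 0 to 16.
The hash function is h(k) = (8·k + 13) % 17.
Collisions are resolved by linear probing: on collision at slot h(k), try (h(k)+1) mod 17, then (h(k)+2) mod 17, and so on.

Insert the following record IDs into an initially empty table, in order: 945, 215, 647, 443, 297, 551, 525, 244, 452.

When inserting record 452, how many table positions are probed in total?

945: h=8 → slot 8
215: h=16 → slot 16
647: h=4 → slot 4
443: h=4, probe 4,5 → slot 5
297: h=9 → slot 9
551: h=1 → slot 1
525: h=14 → slot 14
244: h=10 → slot 10
452: h=8, probe 8,9,10,11 → slot 11
Table: [—, 551, —, —, 647, 443, —, —, 945, 297, 244, 452, —, —, 525, —, 215]

4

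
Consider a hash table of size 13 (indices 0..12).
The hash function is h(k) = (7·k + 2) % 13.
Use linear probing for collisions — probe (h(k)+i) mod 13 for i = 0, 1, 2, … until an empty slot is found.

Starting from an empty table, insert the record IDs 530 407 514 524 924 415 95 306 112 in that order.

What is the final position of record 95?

6

530 hashes to 7; slot 7 is free -> place at 7.
407 hashes to 4; slot 4 is free -> place at 4.
514 hashes to 12; slot 12 is free -> place at 12.
524 hashes to 4; 4 taken -> place at 5.
924 hashes to 9; slot 9 is free -> place at 9.
415 hashes to 8; slot 8 is free -> place at 8.
95 hashes to 4; 4,5 taken -> place at 6.
306 hashes to 12; 12 taken -> place at 0.
112 hashes to 6; 6,7,8,9 taken -> place at 10.
Table: [306, ∅, ∅, ∅, 407, 524, 95, 530, 415, 924, 112, ∅, 514]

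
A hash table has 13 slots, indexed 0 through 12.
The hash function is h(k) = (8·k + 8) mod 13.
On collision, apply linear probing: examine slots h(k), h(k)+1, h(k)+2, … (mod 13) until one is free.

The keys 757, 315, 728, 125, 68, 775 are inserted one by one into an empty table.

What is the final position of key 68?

757: h=6 => slot 6
315: h=6, probe 6,7 => slot 7
728: h=8 => slot 8
125: h=7, probe 7,8,9 => slot 9
68: h=6, probe 6,7,8,9,10 => slot 10
775: h=7, probe 7,8,9,10,11 => slot 11
Table: [-, -, -, -, -, -, 757, 315, 728, 125, 68, 775, -]

10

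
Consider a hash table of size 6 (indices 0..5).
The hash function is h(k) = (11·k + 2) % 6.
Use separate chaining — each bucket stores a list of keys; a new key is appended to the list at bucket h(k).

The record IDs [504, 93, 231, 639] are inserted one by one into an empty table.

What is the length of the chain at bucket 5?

504 -> bucket 2
93 -> bucket 5
231 -> bucket 5 (collision)
639 -> bucket 5 (collision)
Final buckets:
0: _
1: _
2: 504
3: _
4: _
5: 93 -> 231 -> 639

3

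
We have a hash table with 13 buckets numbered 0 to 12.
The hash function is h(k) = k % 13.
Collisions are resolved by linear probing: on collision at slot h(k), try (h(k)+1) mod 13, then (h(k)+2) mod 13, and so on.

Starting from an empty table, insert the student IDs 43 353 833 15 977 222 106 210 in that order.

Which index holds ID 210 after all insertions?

8

43: h=4 => slot 4
353: h=2 => slot 2
833: h=1 => slot 1
15: h=2, probe 2,3 => slot 3
977: h=2, probe 2,3,4,5 => slot 5
222: h=1, probe 1,2,3,4,5,6 => slot 6
106: h=2, probe 2,3,4,5,6,7 => slot 7
210: h=2, probe 2,3,4,5,6,7,8 => slot 8
Table: [-, 833, 353, 15, 43, 977, 222, 106, 210, -, -, -, -]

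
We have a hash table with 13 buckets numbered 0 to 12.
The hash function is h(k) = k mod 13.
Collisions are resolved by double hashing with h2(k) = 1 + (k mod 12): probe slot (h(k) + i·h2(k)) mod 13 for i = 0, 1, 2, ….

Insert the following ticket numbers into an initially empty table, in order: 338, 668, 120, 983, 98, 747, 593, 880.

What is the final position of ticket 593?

1

338: h=0 -> slot 0
668: h=5 -> slot 5
120: h=3 -> slot 3
983: h=8 -> slot 8
98: h=7 -> slot 7
747: h=6 -> slot 6
593: h=8, h2=6, probe 8,1 -> slot 1
880: h=9 -> slot 9
Table: [338, 593, —, 120, —, 668, 747, 98, 983, 880, —, —, —]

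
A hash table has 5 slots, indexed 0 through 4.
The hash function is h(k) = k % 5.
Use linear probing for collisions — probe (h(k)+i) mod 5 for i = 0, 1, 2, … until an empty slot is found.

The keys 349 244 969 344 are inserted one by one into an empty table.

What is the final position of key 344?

349: h=4 -> slot 4
244: h=4, probe 4,0 -> slot 0
969: h=4, probe 4,0,1 -> slot 1
344: h=4, probe 4,0,1,2 -> slot 2
Table: [244, 969, 344, —, 349]

2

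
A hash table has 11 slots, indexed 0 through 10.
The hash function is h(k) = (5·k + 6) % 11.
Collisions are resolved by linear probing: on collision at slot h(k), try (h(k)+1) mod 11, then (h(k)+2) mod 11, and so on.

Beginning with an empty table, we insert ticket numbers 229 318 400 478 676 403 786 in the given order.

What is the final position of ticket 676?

10

229: h=7 → slot 7
318: h=1 → slot 1
400: h=4 → slot 4
478: h=9 → slot 9
676: h=9, probe 9,10 → slot 10
403: h=8 → slot 8
786: h=9, probe 9,10,0 → slot 0
Table: [786, 318, ∅, ∅, 400, ∅, ∅, 229, 403, 478, 676]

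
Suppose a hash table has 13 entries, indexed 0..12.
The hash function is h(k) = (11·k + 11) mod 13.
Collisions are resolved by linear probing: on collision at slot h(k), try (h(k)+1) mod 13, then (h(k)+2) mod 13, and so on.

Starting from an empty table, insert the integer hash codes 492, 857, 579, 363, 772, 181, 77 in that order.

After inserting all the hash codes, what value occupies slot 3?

492 hashes to 2; slot 2 is free -> place at 2.
857 hashes to 0; slot 0 is free -> place at 0.
579 hashes to 10; slot 10 is free -> place at 10.
363 hashes to 0; 0 taken -> place at 1.
772 hashes to 1; 1,2 taken -> place at 3.
181 hashes to 0; 0,1,2,3 taken -> place at 4.
77 hashes to 0; 0,1,2,3,4 taken -> place at 5.
Table: [857, 363, 492, 772, 181, 77, ∅, ∅, ∅, ∅, 579, ∅, ∅]

772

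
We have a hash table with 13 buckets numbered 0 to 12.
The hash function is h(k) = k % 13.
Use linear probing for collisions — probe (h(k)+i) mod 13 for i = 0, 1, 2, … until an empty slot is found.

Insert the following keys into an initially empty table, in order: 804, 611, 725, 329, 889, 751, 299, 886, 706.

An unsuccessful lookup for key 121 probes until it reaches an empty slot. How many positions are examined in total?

4

804 hashes to 11; slot 11 is free -> place at 11.
611 hashes to 0; slot 0 is free -> place at 0.
725 hashes to 10; slot 10 is free -> place at 10.
329 hashes to 4; slot 4 is free -> place at 4.
889 hashes to 5; slot 5 is free -> place at 5.
751 hashes to 10; 10,11 taken -> place at 12.
299 hashes to 0; 0 taken -> place at 1.
886 hashes to 2; slot 2 is free -> place at 2.
706 hashes to 4; 4,5 taken -> place at 6.
Table: [611, 299, 886, —, 329, 889, 706, —, —, —, 725, 804, 751]
Lookup 121: h=4, probe 4,5,6,7 → slot 7 empty, not found.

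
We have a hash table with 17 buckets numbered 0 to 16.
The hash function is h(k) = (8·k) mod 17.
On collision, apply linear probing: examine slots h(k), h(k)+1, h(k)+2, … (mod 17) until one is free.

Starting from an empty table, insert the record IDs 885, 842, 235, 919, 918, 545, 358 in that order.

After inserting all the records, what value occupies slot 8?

885

885 hashes to 8; slot 8 is free -> place at 8.
842 hashes to 4; slot 4 is free -> place at 4.
235 hashes to 10; slot 10 is free -> place at 10.
919 hashes to 8; 8 taken -> place at 9.
918 hashes to 0; slot 0 is free -> place at 0.
545 hashes to 8; 8,9,10 taken -> place at 11.
358 hashes to 8; 8,9,10,11 taken -> place at 12.
Table: [918, _, _, _, 842, _, _, _, 885, 919, 235, 545, 358, _, _, _, _]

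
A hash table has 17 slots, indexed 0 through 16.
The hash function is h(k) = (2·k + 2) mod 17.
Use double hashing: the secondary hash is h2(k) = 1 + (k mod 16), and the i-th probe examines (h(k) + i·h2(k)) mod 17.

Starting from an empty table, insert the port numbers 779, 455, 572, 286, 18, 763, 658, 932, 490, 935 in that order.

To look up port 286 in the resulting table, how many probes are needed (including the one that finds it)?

3

779 hashes to 13; slot 13 is free → place at 13.
455 hashes to 11; slot 11 is free → place at 11.
572 hashes to 7; slot 7 is free → place at 7.
286 hashes to 13, h2=15; 13,11 taken → place at 9.
18 hashes to 4; slot 4 is free → place at 4.
763 hashes to 15; slot 15 is free → place at 15.
658 hashes to 9, h2=3; 9 taken → place at 12.
932 hashes to 13, h2=5; 13 taken → place at 1.
490 hashes to 13, h2=11; 13,7,1,12 taken → place at 6.
935 hashes to 2; slot 2 is free → place at 2.
Table: [—, 932, 935, —, 18, —, 490, 572, —, 286, —, 455, 658, 779, —, 763, —]
Lookup 286: h=13, h2=15, probe 13,11,9 → found at 9.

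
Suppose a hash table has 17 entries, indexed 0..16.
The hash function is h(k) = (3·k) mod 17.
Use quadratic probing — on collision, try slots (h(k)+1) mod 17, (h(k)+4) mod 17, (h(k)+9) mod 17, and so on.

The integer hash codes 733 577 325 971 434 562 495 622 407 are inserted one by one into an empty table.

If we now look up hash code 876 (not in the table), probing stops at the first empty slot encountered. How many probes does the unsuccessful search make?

4

733: h=6 → slot 6
577: h=14 → slot 14
325: h=6, probe 6,7 → slot 7
971: h=6, probe 6,7,10 → slot 10
434: h=10, probe 10,11 → slot 11
562: h=3 → slot 3
495: h=6, probe 6,7,10,15 → slot 15
622: h=13 → slot 13
407: h=14, probe 14,15,1 → slot 1
Table: [-, 407, -, 562, -, -, 733, 325, -, -, 971, 434, -, 622, 577, 495, -]
Lookup 876: h=10, probe 10,11,14,2 → slot 2 empty, not found.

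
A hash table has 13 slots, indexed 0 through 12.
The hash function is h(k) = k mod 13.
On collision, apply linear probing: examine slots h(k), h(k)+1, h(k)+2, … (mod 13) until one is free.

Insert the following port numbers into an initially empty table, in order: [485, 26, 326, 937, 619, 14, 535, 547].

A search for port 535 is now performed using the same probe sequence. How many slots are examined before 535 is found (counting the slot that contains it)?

4

485 hashes to 4; slot 4 is free → place at 4.
26 hashes to 0; slot 0 is free → place at 0.
326 hashes to 1; slot 1 is free → place at 1.
937 hashes to 1; 1 taken → place at 2.
619 hashes to 8; slot 8 is free → place at 8.
14 hashes to 1; 1,2 taken → place at 3.
535 hashes to 2; 2,3,4 taken → place at 5.
547 hashes to 1; 1,2,3,4,5 taken → place at 6.
Table: [26, 326, 937, 14, 485, 535, 547, -, 619, -, -, -, -]
Lookup 535: h=2, probe 2,3,4,5 → found at 5.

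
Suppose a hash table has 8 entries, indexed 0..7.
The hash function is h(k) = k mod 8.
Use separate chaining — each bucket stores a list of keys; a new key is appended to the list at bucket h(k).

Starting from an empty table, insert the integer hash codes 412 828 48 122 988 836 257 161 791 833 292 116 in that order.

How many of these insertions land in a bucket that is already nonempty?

412 -> bucket 4
828 -> bucket 4 (collision)
48 -> bucket 0
122 -> bucket 2
988 -> bucket 4 (collision)
836 -> bucket 4 (collision)
257 -> bucket 1
161 -> bucket 1 (collision)
791 -> bucket 7
833 -> bucket 1 (collision)
292 -> bucket 4 (collision)
116 -> bucket 4 (collision)
Final buckets:
0: 48
1: 257 -> 161 -> 833
2: 122
3: ∅
4: 412 -> 828 -> 988 -> 836 -> 292 -> 116
5: ∅
6: ∅
7: 791

7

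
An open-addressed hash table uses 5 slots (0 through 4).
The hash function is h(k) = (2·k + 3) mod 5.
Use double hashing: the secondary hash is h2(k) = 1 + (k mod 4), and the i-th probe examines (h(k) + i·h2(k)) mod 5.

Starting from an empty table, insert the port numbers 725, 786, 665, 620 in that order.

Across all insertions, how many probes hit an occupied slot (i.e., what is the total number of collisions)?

3

Insert 725: h=3, slot 3 empty => index 3.
Insert 786: h=0, slot 0 empty => index 0.
Insert 665: h=3, h2=2, slots 3,0 occupied => index 2.
Insert 620: h=3, h2=1, slot 3 occupied => index 4.
Table: [786, ∅, 665, 725, 620]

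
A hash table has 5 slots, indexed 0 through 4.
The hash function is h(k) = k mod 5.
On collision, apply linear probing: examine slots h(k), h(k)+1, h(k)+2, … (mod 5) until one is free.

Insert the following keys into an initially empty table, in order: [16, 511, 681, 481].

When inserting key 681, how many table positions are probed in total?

3

16: h=1 → slot 1
511: h=1, probe 1,2 → slot 2
681: h=1, probe 1,2,3 → slot 3
481: h=1, probe 1,2,3,4 → slot 4
Table: [-, 16, 511, 681, 481]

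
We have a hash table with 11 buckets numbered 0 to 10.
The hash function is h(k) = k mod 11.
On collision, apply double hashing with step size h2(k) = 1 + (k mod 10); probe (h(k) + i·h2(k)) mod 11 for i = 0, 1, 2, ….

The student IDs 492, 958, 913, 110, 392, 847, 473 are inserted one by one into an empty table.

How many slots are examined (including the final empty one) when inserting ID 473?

Insert 492: h=8, slot 8 empty → index 8.
Insert 958: h=1, slot 1 empty → index 1.
Insert 913: h=0, slot 0 empty → index 0.
Insert 110: h=0, h2=1, slots 0,1 occupied → index 2.
Insert 392: h=7, slot 7 empty → index 7.
Insert 847: h=0, h2=8, slots 0,8 occupied → index 5.
Insert 473: h=0, h2=4, slot 0 occupied → index 4.
Table: [913, 958, 110, _, 473, 847, _, 392, 492, _, _]

2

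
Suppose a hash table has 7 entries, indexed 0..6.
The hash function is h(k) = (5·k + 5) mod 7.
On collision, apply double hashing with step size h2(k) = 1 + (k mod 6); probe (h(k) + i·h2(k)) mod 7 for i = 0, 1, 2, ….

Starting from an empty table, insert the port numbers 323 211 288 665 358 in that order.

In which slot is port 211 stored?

323: h=3 → slot 3
211: h=3, h2=2, probe 3,5 → slot 5
288: h=3, h2=1, probe 3,4 → slot 4
665: h=5, h2=6, probe 5,4,3,2 → slot 2
358: h=3, h2=5, probe 3,1 → slot 1
Table: [-, 358, 665, 323, 288, 211, -]

5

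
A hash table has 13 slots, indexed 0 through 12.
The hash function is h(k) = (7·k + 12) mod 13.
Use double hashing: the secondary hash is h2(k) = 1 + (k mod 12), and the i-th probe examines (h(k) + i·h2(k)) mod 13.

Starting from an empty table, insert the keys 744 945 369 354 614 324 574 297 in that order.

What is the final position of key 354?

744 hashes to 7; slot 7 is free -> place at 7.
945 hashes to 10; slot 10 is free -> place at 10.
369 hashes to 8; slot 8 is free -> place at 8.
354 hashes to 7, h2=7; 7 taken -> place at 1.
614 hashes to 7, h2=3; 7,10 taken -> place at 0.
324 hashes to 5; slot 5 is free -> place at 5.
574 hashes to 0, h2=11; 0 taken -> place at 11.
297 hashes to 11, h2=10; 11,8,5 taken -> place at 2.
Table: [614, 354, 297, -, -, 324, -, 744, 369, -, 945, 574, -]

1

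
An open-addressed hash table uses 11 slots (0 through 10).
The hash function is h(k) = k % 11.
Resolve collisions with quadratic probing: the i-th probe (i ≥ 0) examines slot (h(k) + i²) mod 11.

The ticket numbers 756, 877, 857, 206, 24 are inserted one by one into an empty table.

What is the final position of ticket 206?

1

756 hashes to 8; slot 8 is free => place at 8.
877 hashes to 8; 8 taken => place at 9.
857 hashes to 10; slot 10 is free => place at 10.
206 hashes to 8; 8,9 taken => place at 1.
24 hashes to 2; slot 2 is free => place at 2.
Table: [∅, 206, 24, ∅, ∅, ∅, ∅, ∅, 756, 877, 857]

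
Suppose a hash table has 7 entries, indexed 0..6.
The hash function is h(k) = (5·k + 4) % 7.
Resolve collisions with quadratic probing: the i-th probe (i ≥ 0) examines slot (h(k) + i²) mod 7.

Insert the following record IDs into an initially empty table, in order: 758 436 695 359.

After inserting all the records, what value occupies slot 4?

695

758 hashes to 0; slot 0 is free -> place at 0.
436 hashes to 0; 0 taken -> place at 1.
695 hashes to 0; 0,1 taken -> place at 4.
359 hashes to 0; 0,1,4 taken -> place at 2.
Table: [758, 436, 359, ., 695, ., .]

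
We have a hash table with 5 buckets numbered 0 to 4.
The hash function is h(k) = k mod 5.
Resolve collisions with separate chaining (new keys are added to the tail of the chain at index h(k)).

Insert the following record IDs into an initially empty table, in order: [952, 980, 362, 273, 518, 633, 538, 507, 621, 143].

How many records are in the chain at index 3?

5

952 -> bucket 2
980 -> bucket 0
362 -> bucket 2 (collision)
273 -> bucket 3
518 -> bucket 3 (collision)
633 -> bucket 3 (collision)
538 -> bucket 3 (collision)
507 -> bucket 2 (collision)
621 -> bucket 1
143 -> bucket 3 (collision)
Final buckets:
0: 980
1: 621
2: 952 -> 362 -> 507
3: 273 -> 518 -> 633 -> 538 -> 143
4: —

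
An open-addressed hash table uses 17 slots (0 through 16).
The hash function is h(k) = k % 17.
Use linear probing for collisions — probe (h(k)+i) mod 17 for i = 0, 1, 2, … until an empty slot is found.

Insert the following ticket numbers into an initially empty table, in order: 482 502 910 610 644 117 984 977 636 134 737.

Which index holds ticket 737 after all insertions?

11

Insert 482: h=6, slot 6 empty => index 6.
Insert 502: h=9, slot 9 empty => index 9.
Insert 910: h=9, slot 9 occupied => index 10.
Insert 610: h=15, slot 15 empty => index 15.
Insert 644: h=15, slot 15 occupied => index 16.
Insert 117: h=15, slots 15,16 occupied => index 0.
Insert 984: h=15, slots 15,16,0 occupied => index 1.
Insert 977: h=8, slot 8 empty => index 8.
Insert 636: h=7, slot 7 empty => index 7.
Insert 134: h=15, slots 15,16,0,1 occupied => index 2.
Insert 737: h=6, slots 6,7,8,9,10 occupied => index 11.
Table: [117, 984, 134, ., ., ., 482, 636, 977, 502, 910, 737, ., ., ., 610, 644]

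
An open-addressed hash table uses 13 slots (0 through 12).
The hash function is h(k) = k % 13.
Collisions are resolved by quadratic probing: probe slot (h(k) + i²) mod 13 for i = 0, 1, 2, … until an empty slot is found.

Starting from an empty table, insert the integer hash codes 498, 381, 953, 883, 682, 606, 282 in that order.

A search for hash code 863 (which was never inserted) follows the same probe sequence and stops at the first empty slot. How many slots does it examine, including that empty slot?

4

498 hashes to 4; slot 4 is free => place at 4.
381 hashes to 4; 4 taken => place at 5.
953 hashes to 4; 4,5 taken => place at 8.
883 hashes to 12; slot 12 is free => place at 12.
682 hashes to 6; slot 6 is free => place at 6.
606 hashes to 8; 8 taken => place at 9.
282 hashes to 9; 9 taken => place at 10.
Table: [—, —, —, —, 498, 381, 682, —, 953, 606, 282, —, 883]
Lookup 863: h=5, probe 5,6,9,1 → slot 1 empty, not found.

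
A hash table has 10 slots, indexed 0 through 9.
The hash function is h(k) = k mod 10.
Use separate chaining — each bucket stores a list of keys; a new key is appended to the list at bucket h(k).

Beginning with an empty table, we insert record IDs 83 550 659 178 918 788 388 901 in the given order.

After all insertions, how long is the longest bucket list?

83 → bucket 3
550 → bucket 0
659 → bucket 9
178 → bucket 8
918 → bucket 8 (collision)
788 → bucket 8 (collision)
388 → bucket 8 (collision)
901 → bucket 1
Final buckets:
0: 550
1: 901
2: .
3: 83
4: .
5: .
6: .
7: .
8: 178 -> 918 -> 788 -> 388
9: 659

4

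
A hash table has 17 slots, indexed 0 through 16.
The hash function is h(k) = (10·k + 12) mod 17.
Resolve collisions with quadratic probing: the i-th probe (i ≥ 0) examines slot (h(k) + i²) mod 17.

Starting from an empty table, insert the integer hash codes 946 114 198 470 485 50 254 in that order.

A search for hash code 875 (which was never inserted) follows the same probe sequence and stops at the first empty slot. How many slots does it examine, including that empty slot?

946 hashes to 3; slot 3 is free => place at 3.
114 hashes to 13; slot 13 is free => place at 13.
198 hashes to 3; 3 taken => place at 4.
470 hashes to 3; 3,4 taken => place at 7.
485 hashes to 0; slot 0 is free => place at 0.
50 hashes to 2; slot 2 is free => place at 2.
254 hashes to 2; 2,3 taken => place at 6.
Table: [485, —, 50, 946, 198, —, 254, 470, —, —, —, —, —, 114, —, —, —]
Lookup 875: h=7, probe 7,8 → slot 8 empty, not found.

2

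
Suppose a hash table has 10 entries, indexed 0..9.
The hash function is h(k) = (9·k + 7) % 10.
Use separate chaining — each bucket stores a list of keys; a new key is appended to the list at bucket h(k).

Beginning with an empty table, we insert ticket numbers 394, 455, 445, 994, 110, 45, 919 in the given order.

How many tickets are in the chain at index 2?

3

394 → bucket 3
455 → bucket 2
445 → bucket 2 (collision)
994 → bucket 3 (collision)
110 → bucket 7
45 → bucket 2 (collision)
919 → bucket 8
Final buckets:
0: _
1: _
2: 455 -> 445 -> 45
3: 394 -> 994
4: _
5: _
6: _
7: 110
8: 919
9: _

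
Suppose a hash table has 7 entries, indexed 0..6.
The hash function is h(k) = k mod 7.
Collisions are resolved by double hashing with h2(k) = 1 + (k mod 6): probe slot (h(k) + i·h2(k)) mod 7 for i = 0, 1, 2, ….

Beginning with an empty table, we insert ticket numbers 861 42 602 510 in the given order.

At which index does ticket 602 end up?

3

Insert 861: h=0, slot 0 empty -> index 0.
Insert 42: h=0, h2=1, slot 0 occupied -> index 1.
Insert 602: h=0, h2=3, slot 0 occupied -> index 3.
Insert 510: h=6, slot 6 empty -> index 6.
Table: [861, 42, -, 602, -, -, 510]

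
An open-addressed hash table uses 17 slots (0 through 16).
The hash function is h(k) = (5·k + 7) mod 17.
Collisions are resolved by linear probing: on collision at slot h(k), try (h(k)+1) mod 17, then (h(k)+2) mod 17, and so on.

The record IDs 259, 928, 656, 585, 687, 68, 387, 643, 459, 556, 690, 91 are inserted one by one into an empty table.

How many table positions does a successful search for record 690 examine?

Insert 259: h=10, slot 10 empty => index 10.
Insert 928: h=6, slot 6 empty => index 6.
Insert 656: h=6, slot 6 occupied => index 7.
Insert 585: h=8, slot 8 empty => index 8.
Insert 687: h=8, slot 8 occupied => index 9.
Insert 68: h=7, slots 7,8,9,10 occupied => index 11.
Insert 387: h=4, slot 4 empty => index 4.
Insert 643: h=9, slots 9,10,11 occupied => index 12.
Insert 459: h=7, slots 7,8,9,10,11,12 occupied => index 13.
Insert 556: h=16, slot 16 empty => index 16.
Insert 690: h=6, slots 6,7,8,9,10,11,12,13 occupied => index 14.
Insert 91: h=3, slot 3 empty => index 3.
Table: [∅, ∅, ∅, 91, 387, ∅, 928, 656, 585, 687, 259, 68, 643, 459, 690, ∅, 556]
Lookup 690: h=6, probe 6,7,8,9,10,11,12,13,14 → found at 14.

9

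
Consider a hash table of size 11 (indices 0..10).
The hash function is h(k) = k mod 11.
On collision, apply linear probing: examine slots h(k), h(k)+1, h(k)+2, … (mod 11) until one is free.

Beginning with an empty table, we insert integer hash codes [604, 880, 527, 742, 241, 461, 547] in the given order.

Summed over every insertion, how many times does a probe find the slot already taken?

Insert 604: h=10, slot 10 empty => index 10.
Insert 880: h=0, slot 0 empty => index 0.
Insert 527: h=10, slots 10,0 occupied => index 1.
Insert 742: h=5, slot 5 empty => index 5.
Insert 241: h=10, slots 10,0,1 occupied => index 2.
Insert 461: h=10, slots 10,0,1,2 occupied => index 3.
Insert 547: h=8, slot 8 empty => index 8.
Table: [880, 527, 241, 461, —, 742, —, —, 547, —, 604]

9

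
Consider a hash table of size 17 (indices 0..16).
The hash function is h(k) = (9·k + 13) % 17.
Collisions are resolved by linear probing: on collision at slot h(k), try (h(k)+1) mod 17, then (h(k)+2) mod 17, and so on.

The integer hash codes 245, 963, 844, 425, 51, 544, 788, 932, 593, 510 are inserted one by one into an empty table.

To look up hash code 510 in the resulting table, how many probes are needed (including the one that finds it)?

5

245 hashes to 8; slot 8 is free → place at 8.
963 hashes to 10; slot 10 is free → place at 10.
844 hashes to 10; 10 taken → place at 11.
425 hashes to 13; slot 13 is free → place at 13.
51 hashes to 13; 13 taken → place at 14.
544 hashes to 13; 13,14 taken → place at 15.
788 hashes to 16; slot 16 is free → place at 16.
932 hashes to 3; slot 3 is free → place at 3.
593 hashes to 12; slot 12 is free → place at 12.
510 hashes to 13; 13,14,15,16 taken → place at 0.
Table: [510, _, _, 932, _, _, _, _, 245, _, 963, 844, 593, 425, 51, 544, 788]
Lookup 510: h=13, probe 13,14,15,16,0 → found at 0.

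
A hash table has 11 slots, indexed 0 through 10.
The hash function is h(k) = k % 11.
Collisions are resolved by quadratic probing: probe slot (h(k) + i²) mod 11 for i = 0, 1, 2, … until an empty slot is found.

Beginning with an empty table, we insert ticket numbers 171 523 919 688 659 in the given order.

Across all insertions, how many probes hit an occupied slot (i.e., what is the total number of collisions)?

7

171: h=6 → slot 6
523: h=6, probe 6,7 → slot 7
919: h=6, probe 6,7,10 → slot 10
688: h=6, probe 6,7,10,4 → slot 4
659: h=10, probe 10,0 → slot 0
Table: [659, ., ., ., 688, ., 171, 523, ., ., 919]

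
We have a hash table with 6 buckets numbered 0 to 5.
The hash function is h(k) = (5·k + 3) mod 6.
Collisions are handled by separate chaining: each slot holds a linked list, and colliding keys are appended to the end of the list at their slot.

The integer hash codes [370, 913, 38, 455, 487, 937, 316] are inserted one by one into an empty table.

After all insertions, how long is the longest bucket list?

Insert 370: h=5, bucket 5 empty → new chain.
Insert 913: h=2, bucket 2 empty → new chain.
Insert 38: h=1, bucket 1 empty → new chain.
Insert 455: h=4, bucket 4 empty → new chain.
Insert 487: h=2, bucket 2 nonempty → append to chain.
Insert 937: h=2, bucket 2 nonempty → append to chain.
Insert 316: h=5, bucket 5 nonempty → append to chain.
Final buckets:
0: .
1: 38
2: 913 -> 487 -> 937
3: .
4: 455
5: 370 -> 316

3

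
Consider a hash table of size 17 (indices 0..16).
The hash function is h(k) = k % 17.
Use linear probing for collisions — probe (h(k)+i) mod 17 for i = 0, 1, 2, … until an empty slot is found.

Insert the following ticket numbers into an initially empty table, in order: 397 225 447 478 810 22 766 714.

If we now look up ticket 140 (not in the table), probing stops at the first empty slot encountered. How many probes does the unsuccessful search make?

397 hashes to 6; slot 6 is free -> place at 6.
225 hashes to 4; slot 4 is free -> place at 4.
447 hashes to 5; slot 5 is free -> place at 5.
478 hashes to 2; slot 2 is free -> place at 2.
810 hashes to 11; slot 11 is free -> place at 11.
22 hashes to 5; 5,6 taken -> place at 7.
766 hashes to 1; slot 1 is free -> place at 1.
714 hashes to 0; slot 0 is free -> place at 0.
Table: [714, 766, 478, —, 225, 447, 397, 22, —, —, —, 810, —, —, —, —, —]
Lookup 140: h=4, probe 4,5,6,7,8 → slot 8 empty, not found.

5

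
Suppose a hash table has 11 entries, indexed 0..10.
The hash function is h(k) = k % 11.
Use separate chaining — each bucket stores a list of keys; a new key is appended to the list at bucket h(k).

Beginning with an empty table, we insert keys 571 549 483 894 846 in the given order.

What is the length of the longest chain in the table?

Insert 571: h=10, bucket 10 empty → new chain.
Insert 549: h=10, bucket 10 nonempty → append to chain.
Insert 483: h=10, bucket 10 nonempty → append to chain.
Insert 894: h=3, bucket 3 empty → new chain.
Insert 846: h=10, bucket 10 nonempty → append to chain.
Final buckets:
0: —
1: —
2: —
3: 894
4: —
5: —
6: —
7: —
8: —
9: —
10: 571 -> 549 -> 483 -> 846

4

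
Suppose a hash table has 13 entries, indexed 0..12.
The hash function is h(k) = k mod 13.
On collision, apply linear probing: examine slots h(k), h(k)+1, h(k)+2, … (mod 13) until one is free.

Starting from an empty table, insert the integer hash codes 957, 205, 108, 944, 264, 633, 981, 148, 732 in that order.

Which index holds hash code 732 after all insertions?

957: h=8 → slot 8
205: h=10 → slot 10
108: h=4 → slot 4
944: h=8, probe 8,9 → slot 9
264: h=4, probe 4,5 → slot 5
633: h=9, probe 9,10,11 → slot 11
981: h=6 → slot 6
148: h=5, probe 5,6,7 → slot 7
732: h=4, probe 4,5,6,7,8,9,10,11,12 → slot 12
Table: [_, _, _, _, 108, 264, 981, 148, 957, 944, 205, 633, 732]

12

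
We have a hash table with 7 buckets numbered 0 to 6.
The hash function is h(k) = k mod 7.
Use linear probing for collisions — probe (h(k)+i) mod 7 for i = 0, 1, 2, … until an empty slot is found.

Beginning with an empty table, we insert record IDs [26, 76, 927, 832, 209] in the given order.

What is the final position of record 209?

26 hashes to 5; slot 5 is free -> place at 5.
76 hashes to 6; slot 6 is free -> place at 6.
927 hashes to 3; slot 3 is free -> place at 3.
832 hashes to 6; 6 taken -> place at 0.
209 hashes to 6; 6,0 taken -> place at 1.
Table: [832, 209, ., 927, ., 26, 76]

1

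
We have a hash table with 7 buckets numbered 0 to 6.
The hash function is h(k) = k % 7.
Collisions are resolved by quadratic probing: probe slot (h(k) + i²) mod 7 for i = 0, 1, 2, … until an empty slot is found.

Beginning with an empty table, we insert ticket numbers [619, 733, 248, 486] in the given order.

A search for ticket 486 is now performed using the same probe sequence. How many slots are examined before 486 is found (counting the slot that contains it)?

619: h=3 => slot 3
733: h=5 => slot 5
248: h=3, probe 3,4 => slot 4
486: h=3, probe 3,4,0 => slot 0
Table: [486, ∅, ∅, 619, 248, 733, ∅]
Lookup 486: h=3, probe 3,4,0 → found at 0.

3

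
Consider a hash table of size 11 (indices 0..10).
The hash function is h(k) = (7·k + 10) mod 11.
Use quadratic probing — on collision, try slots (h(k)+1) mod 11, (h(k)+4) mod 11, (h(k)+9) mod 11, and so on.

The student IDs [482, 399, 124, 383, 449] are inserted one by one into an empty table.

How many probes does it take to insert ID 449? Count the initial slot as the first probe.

482 hashes to 7; slot 7 is free -> place at 7.
399 hashes to 9; slot 9 is free -> place at 9.
124 hashes to 9; 9 taken -> place at 10.
383 hashes to 7; 7 taken -> place at 8.
449 hashes to 7; 7,8 taken -> place at 0.
Table: [449, ∅, ∅, ∅, ∅, ∅, ∅, 482, 383, 399, 124]

3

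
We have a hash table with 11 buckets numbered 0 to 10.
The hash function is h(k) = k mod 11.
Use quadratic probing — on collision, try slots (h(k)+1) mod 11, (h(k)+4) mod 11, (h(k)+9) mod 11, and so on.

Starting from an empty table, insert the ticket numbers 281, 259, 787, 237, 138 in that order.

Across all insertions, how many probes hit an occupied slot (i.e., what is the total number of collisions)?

10

Insert 281: h=6, slot 6 empty -> index 6.
Insert 259: h=6, slot 6 occupied -> index 7.
Insert 787: h=6, slots 6,7 occupied -> index 10.
Insert 237: h=6, slots 6,7,10 occupied -> index 4.
Insert 138: h=6, slots 6,7,10,4 occupied -> index 0.
Table: [138, _, _, _, 237, _, 281, 259, _, _, 787]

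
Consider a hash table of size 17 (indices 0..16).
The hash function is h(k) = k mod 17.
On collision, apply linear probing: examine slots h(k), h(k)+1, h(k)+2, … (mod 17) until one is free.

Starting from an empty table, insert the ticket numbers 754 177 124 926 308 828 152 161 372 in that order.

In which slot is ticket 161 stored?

9

Insert 754: h=6, slot 6 empty -> index 6.
Insert 177: h=7, slot 7 empty -> index 7.
Insert 124: h=5, slot 5 empty -> index 5.
Insert 926: h=8, slot 8 empty -> index 8.
Insert 308: h=2, slot 2 empty -> index 2.
Insert 828: h=12, slot 12 empty -> index 12.
Insert 152: h=16, slot 16 empty -> index 16.
Insert 161: h=8, slot 8 occupied -> index 9.
Insert 372: h=15, slot 15 empty -> index 15.
Table: [-, -, 308, -, -, 124, 754, 177, 926, 161, -, -, 828, -, -, 372, 152]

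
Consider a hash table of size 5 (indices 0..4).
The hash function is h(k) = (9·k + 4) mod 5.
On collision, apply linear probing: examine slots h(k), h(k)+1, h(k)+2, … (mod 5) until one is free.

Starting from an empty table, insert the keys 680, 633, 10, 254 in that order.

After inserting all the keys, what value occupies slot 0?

10

Insert 680: h=4, slot 4 empty -> index 4.
Insert 633: h=1, slot 1 empty -> index 1.
Insert 10: h=4, slot 4 occupied -> index 0.
Insert 254: h=0, slots 0,1 occupied -> index 2.
Table: [10, 633, 254, -, 680]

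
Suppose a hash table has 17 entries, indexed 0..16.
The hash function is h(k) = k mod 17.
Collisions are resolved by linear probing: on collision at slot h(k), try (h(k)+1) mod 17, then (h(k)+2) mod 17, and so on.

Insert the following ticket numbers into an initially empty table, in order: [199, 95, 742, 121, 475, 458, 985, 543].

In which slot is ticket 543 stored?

3

199 hashes to 12; slot 12 is free → place at 12.
95 hashes to 10; slot 10 is free → place at 10.
742 hashes to 11; slot 11 is free → place at 11.
121 hashes to 2; slot 2 is free → place at 2.
475 hashes to 16; slot 16 is free → place at 16.
458 hashes to 16; 16 taken → place at 0.
985 hashes to 16; 16,0 taken → place at 1.
543 hashes to 16; 16,0,1,2 taken → place at 3.
Table: [458, 985, 121, 543, ∅, ∅, ∅, ∅, ∅, ∅, 95, 742, 199, ∅, ∅, ∅, 475]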